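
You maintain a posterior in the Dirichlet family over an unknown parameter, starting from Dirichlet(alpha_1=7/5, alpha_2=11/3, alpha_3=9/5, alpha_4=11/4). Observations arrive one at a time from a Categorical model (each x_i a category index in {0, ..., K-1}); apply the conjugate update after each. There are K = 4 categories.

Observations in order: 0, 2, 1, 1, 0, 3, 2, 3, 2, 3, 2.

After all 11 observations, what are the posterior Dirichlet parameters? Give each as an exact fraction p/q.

obs 1: x=0 → posterior Dirichlet(12/5, 11/3, 9/5, 11/4)
obs 2: x=2 → posterior Dirichlet(12/5, 11/3, 14/5, 11/4)
obs 3: x=1 → posterior Dirichlet(12/5, 14/3, 14/5, 11/4)
obs 4: x=1 → posterior Dirichlet(12/5, 17/3, 14/5, 11/4)
obs 5: x=0 → posterior Dirichlet(17/5, 17/3, 14/5, 11/4)
obs 6: x=3 → posterior Dirichlet(17/5, 17/3, 14/5, 15/4)
obs 7: x=2 → posterior Dirichlet(17/5, 17/3, 19/5, 15/4)
obs 8: x=3 → posterior Dirichlet(17/5, 17/3, 19/5, 19/4)
obs 9: x=2 → posterior Dirichlet(17/5, 17/3, 24/5, 19/4)
obs 10: x=3 → posterior Dirichlet(17/5, 17/3, 24/5, 23/4)
obs 11: x=2 → posterior Dirichlet(17/5, 17/3, 29/5, 23/4)

alpha_1=17/5, alpha_2=17/3, alpha_3=29/5, alpha_4=23/4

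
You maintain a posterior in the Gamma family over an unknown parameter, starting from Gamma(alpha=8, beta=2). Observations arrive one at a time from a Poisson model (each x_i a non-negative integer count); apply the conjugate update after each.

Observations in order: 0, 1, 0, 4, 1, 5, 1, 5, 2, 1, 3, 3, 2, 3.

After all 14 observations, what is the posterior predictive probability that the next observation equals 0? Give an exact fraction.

91343852333181432387730302044767688728495783936/971645701575323882519635342913622589939807491953

obs 1: x=0 → posterior Gamma(8, 3)
obs 2: x=1 → posterior Gamma(9, 4)
obs 3: x=0 → posterior Gamma(9, 5)
obs 4: x=4 → posterior Gamma(13, 6)
obs 5: x=1 → posterior Gamma(14, 7)
obs 6: x=5 → posterior Gamma(19, 8)
obs 7: x=1 → posterior Gamma(20, 9)
obs 8: x=5 → posterior Gamma(25, 10)
obs 9: x=2 → posterior Gamma(27, 11)
obs 10: x=1 → posterior Gamma(28, 12)
obs 11: x=3 → posterior Gamma(31, 13)
obs 12: x=3 → posterior Gamma(34, 14)
obs 13: x=2 → posterior Gamma(36, 15)
obs 14: x=3 → posterior Gamma(39, 16)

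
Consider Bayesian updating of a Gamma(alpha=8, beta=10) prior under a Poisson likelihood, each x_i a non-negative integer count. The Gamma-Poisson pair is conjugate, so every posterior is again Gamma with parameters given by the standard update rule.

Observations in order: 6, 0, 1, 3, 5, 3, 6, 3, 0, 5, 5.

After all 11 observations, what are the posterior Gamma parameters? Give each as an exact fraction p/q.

obs 1: x=6 → posterior Gamma(14, 11)
obs 2: x=0 → posterior Gamma(14, 12)
obs 3: x=1 → posterior Gamma(15, 13)
obs 4: x=3 → posterior Gamma(18, 14)
obs 5: x=5 → posterior Gamma(23, 15)
obs 6: x=3 → posterior Gamma(26, 16)
obs 7: x=6 → posterior Gamma(32, 17)
obs 8: x=3 → posterior Gamma(35, 18)
obs 9: x=0 → posterior Gamma(35, 19)
obs 10: x=5 → posterior Gamma(40, 20)
obs 11: x=5 → posterior Gamma(45, 21)

alpha=45, beta=21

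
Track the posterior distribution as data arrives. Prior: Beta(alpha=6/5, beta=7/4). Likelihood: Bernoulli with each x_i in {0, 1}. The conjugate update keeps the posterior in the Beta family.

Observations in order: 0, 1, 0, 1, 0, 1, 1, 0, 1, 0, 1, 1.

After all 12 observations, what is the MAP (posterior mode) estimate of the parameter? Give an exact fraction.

144/259

obs 1: x=0 → posterior Beta(6/5, 11/4)
obs 2: x=1 → posterior Beta(11/5, 11/4)
obs 3: x=0 → posterior Beta(11/5, 15/4)
obs 4: x=1 → posterior Beta(16/5, 15/4)
obs 5: x=0 → posterior Beta(16/5, 19/4)
obs 6: x=1 → posterior Beta(21/5, 19/4)
obs 7: x=1 → posterior Beta(26/5, 19/4)
obs 8: x=0 → posterior Beta(26/5, 23/4)
obs 9: x=1 → posterior Beta(31/5, 23/4)
obs 10: x=0 → posterior Beta(31/5, 27/4)
obs 11: x=1 → posterior Beta(36/5, 27/4)
obs 12: x=1 → posterior Beta(41/5, 27/4)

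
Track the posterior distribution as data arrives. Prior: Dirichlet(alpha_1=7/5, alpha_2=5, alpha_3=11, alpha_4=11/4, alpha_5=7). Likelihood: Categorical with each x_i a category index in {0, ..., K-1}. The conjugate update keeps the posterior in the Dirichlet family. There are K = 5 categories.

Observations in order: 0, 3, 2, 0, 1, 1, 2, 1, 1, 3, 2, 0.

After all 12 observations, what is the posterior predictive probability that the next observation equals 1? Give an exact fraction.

obs 1: x=0 → posterior Dirichlet(12/5, 5, 11, 11/4, 7)
obs 2: x=3 → posterior Dirichlet(12/5, 5, 11, 15/4, 7)
obs 3: x=2 → posterior Dirichlet(12/5, 5, 12, 15/4, 7)
obs 4: x=0 → posterior Dirichlet(17/5, 5, 12, 15/4, 7)
obs 5: x=1 → posterior Dirichlet(17/5, 6, 12, 15/4, 7)
obs 6: x=1 → posterior Dirichlet(17/5, 7, 12, 15/4, 7)
obs 7: x=2 → posterior Dirichlet(17/5, 7, 13, 15/4, 7)
obs 8: x=1 → posterior Dirichlet(17/5, 8, 13, 15/4, 7)
obs 9: x=1 → posterior Dirichlet(17/5, 9, 13, 15/4, 7)
obs 10: x=3 → posterior Dirichlet(17/5, 9, 13, 19/4, 7)
obs 11: x=2 → posterior Dirichlet(17/5, 9, 14, 19/4, 7)
obs 12: x=0 → posterior Dirichlet(22/5, 9, 14, 19/4, 7)

20/87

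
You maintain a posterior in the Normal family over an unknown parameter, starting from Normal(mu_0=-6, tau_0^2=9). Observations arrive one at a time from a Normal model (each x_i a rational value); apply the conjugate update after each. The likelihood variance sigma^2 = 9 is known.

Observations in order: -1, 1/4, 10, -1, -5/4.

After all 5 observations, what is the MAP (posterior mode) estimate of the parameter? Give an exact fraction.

obs 1: x=-1 → posterior Normal(-7/2, 9/2)
obs 2: x=1/4 → posterior Normal(-9/4, 3)
obs 3: x=10 → posterior Normal(13/16, 9/4)
obs 4: x=-1 → posterior Normal(9/20, 9/5)
obs 5: x=-5/4 → posterior Normal(1/6, 3/2)

1/6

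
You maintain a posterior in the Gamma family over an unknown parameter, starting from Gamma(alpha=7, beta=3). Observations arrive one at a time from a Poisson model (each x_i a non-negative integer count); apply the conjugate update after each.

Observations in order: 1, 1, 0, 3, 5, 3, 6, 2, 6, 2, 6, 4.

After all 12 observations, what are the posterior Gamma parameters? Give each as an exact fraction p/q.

alpha=46, beta=15

obs 1: x=1 → posterior Gamma(8, 4)
obs 2: x=1 → posterior Gamma(9, 5)
obs 3: x=0 → posterior Gamma(9, 6)
obs 4: x=3 → posterior Gamma(12, 7)
obs 5: x=5 → posterior Gamma(17, 8)
obs 6: x=3 → posterior Gamma(20, 9)
obs 7: x=6 → posterior Gamma(26, 10)
obs 8: x=2 → posterior Gamma(28, 11)
obs 9: x=6 → posterior Gamma(34, 12)
obs 10: x=2 → posterior Gamma(36, 13)
obs 11: x=6 → posterior Gamma(42, 14)
obs 12: x=4 → posterior Gamma(46, 15)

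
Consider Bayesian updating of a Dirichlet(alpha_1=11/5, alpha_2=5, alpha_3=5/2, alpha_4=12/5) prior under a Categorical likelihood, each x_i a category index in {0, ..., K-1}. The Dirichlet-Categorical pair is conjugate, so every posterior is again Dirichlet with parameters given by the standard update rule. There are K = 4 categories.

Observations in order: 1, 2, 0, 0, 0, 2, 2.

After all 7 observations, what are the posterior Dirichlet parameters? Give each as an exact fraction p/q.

alpha_1=26/5, alpha_2=6, alpha_3=11/2, alpha_4=12/5

obs 1: x=1 → posterior Dirichlet(11/5, 6, 5/2, 12/5)
obs 2: x=2 → posterior Dirichlet(11/5, 6, 7/2, 12/5)
obs 3: x=0 → posterior Dirichlet(16/5, 6, 7/2, 12/5)
obs 4: x=0 → posterior Dirichlet(21/5, 6, 7/2, 12/5)
obs 5: x=0 → posterior Dirichlet(26/5, 6, 7/2, 12/5)
obs 6: x=2 → posterior Dirichlet(26/5, 6, 9/2, 12/5)
obs 7: x=2 → posterior Dirichlet(26/5, 6, 11/2, 12/5)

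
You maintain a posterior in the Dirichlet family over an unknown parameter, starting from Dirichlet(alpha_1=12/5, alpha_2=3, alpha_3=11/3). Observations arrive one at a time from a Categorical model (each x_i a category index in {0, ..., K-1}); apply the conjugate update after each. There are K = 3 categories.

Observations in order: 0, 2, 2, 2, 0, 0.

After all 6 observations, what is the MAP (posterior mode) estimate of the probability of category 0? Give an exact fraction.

obs 1: x=0 → posterior Dirichlet(17/5, 3, 11/3)
obs 2: x=2 → posterior Dirichlet(17/5, 3, 14/3)
obs 3: x=2 → posterior Dirichlet(17/5, 3, 17/3)
obs 4: x=2 → posterior Dirichlet(17/5, 3, 20/3)
obs 5: x=0 → posterior Dirichlet(22/5, 3, 20/3)
obs 6: x=0 → posterior Dirichlet(27/5, 3, 20/3)

66/181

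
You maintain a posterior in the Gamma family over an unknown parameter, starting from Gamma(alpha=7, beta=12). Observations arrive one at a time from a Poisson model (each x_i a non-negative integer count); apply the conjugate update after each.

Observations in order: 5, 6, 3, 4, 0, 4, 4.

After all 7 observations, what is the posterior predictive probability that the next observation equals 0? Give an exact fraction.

1580770532156861979997149793605296459437459/8589934592000000000000000000000000000000000

obs 1: x=5 → posterior Gamma(12, 13)
obs 2: x=6 → posterior Gamma(18, 14)
obs 3: x=3 → posterior Gamma(21, 15)
obs 4: x=4 → posterior Gamma(25, 16)
obs 5: x=0 → posterior Gamma(25, 17)
obs 6: x=4 → posterior Gamma(29, 18)
obs 7: x=4 → posterior Gamma(33, 19)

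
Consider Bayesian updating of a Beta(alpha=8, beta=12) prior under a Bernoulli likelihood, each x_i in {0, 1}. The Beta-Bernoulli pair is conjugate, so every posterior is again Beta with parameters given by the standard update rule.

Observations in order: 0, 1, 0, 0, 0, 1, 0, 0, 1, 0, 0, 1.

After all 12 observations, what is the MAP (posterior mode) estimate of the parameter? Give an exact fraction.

obs 1: x=0 → posterior Beta(8, 13)
obs 2: x=1 → posterior Beta(9, 13)
obs 3: x=0 → posterior Beta(9, 14)
obs 4: x=0 → posterior Beta(9, 15)
obs 5: x=0 → posterior Beta(9, 16)
obs 6: x=1 → posterior Beta(10, 16)
obs 7: x=0 → posterior Beta(10, 17)
obs 8: x=0 → posterior Beta(10, 18)
obs 9: x=1 → posterior Beta(11, 18)
obs 10: x=0 → posterior Beta(11, 19)
obs 11: x=0 → posterior Beta(11, 20)
obs 12: x=1 → posterior Beta(12, 20)

11/30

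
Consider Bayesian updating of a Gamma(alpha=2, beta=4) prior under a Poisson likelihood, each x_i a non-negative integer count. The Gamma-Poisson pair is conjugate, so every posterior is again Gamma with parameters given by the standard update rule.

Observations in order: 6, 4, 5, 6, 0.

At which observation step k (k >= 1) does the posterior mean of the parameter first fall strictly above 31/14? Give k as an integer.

k = 3

obs 1: x=6 → posterior Gamma(8, 5)
obs 2: x=4 → posterior Gamma(12, 6)
obs 3: x=5 → posterior Gamma(17, 7)
obs 4: x=6 → posterior Gamma(23, 8)
obs 5: x=0 → posterior Gamma(23, 9)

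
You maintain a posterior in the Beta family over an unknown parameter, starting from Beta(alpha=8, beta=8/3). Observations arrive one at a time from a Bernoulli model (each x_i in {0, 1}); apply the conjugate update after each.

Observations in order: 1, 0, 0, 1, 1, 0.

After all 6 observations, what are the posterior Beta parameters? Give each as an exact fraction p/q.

obs 1: x=1 → posterior Beta(9, 8/3)
obs 2: x=0 → posterior Beta(9, 11/3)
obs 3: x=0 → posterior Beta(9, 14/3)
obs 4: x=1 → posterior Beta(10, 14/3)
obs 5: x=1 → posterior Beta(11, 14/3)
obs 6: x=0 → posterior Beta(11, 17/3)

alpha=11, beta=17/3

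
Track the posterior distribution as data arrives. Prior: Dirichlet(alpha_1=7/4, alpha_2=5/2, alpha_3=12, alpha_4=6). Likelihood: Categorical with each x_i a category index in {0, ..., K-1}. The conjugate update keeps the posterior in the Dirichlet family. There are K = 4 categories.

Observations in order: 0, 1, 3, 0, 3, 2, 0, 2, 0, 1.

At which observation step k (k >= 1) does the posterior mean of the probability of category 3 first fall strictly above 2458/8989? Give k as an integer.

obs 1: x=0 → posterior Dirichlet(11/4, 5/2, 12, 6)
obs 2: x=1 → posterior Dirichlet(11/4, 7/2, 12, 6)
obs 3: x=3 → posterior Dirichlet(11/4, 7/2, 12, 7)
obs 4: x=0 → posterior Dirichlet(15/4, 7/2, 12, 7)
obs 5: x=3 → posterior Dirichlet(15/4, 7/2, 12, 8)
obs 6: x=2 → posterior Dirichlet(15/4, 7/2, 13, 8)
obs 7: x=0 → posterior Dirichlet(19/4, 7/2, 13, 8)
obs 8: x=2 → posterior Dirichlet(19/4, 7/2, 14, 8)
obs 9: x=0 → posterior Dirichlet(23/4, 7/2, 14, 8)
obs 10: x=1 → posterior Dirichlet(23/4, 9/2, 14, 8)

k = 3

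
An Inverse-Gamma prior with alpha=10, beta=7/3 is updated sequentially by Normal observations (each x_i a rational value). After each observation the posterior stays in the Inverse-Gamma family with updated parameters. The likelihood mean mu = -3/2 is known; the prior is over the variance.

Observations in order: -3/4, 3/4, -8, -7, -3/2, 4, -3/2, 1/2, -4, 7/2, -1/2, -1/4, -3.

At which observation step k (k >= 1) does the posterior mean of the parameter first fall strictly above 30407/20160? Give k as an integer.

obs 1: x=-3/4 → posterior Inverse-Gamma(21/2, 251/96)
obs 2: x=3/4 → posterior Inverse-Gamma(11, 247/48)
obs 3: x=-8 → posterior Inverse-Gamma(23/2, 1261/48)
obs 4: x=-7 → posterior Inverse-Gamma(12, 1987/48)
obs 5: x=-3/2 → posterior Inverse-Gamma(25/2, 1987/48)
obs 6: x=4 → posterior Inverse-Gamma(13, 2713/48)
obs 7: x=-3/2 → posterior Inverse-Gamma(27/2, 2713/48)
obs 8: x=1/2 → posterior Inverse-Gamma(14, 2809/48)
obs 9: x=-4 → posterior Inverse-Gamma(29/2, 2959/48)
obs 10: x=7/2 → posterior Inverse-Gamma(15, 3559/48)
obs 11: x=-1/2 → posterior Inverse-Gamma(31/2, 3583/48)
obs 12: x=-1/4 → posterior Inverse-Gamma(16, 7241/96)
obs 13: x=-3 → posterior Inverse-Gamma(33/2, 7349/96)

k = 3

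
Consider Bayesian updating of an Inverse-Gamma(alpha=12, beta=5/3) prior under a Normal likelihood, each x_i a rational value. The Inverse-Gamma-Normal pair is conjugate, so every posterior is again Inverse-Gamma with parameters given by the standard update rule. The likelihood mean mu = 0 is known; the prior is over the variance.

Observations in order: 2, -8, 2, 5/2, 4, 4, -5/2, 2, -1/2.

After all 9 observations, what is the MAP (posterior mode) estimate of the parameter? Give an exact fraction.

1489/420

obs 1: x=2 → posterior Inverse-Gamma(25/2, 11/3)
obs 2: x=-8 → posterior Inverse-Gamma(13, 107/3)
obs 3: x=2 → posterior Inverse-Gamma(27/2, 113/3)
obs 4: x=5/2 → posterior Inverse-Gamma(14, 979/24)
obs 5: x=4 → posterior Inverse-Gamma(29/2, 1171/24)
obs 6: x=4 → posterior Inverse-Gamma(15, 1363/24)
obs 7: x=-5/2 → posterior Inverse-Gamma(31/2, 719/12)
obs 8: x=2 → posterior Inverse-Gamma(16, 743/12)
obs 9: x=-1/2 → posterior Inverse-Gamma(33/2, 1489/24)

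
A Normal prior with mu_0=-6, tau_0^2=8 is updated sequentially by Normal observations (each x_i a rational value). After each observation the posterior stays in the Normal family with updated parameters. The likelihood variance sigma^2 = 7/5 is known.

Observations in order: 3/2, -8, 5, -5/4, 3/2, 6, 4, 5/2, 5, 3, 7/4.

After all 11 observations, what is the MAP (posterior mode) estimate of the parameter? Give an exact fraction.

266/149

obs 1: x=3/2 → posterior Normal(18/47, 56/47)
obs 2: x=-8 → posterior Normal(-302/87, 56/87)
obs 3: x=5 → posterior Normal(-102/127, 56/127)
obs 4: x=-5/4 → posterior Normal(-152/167, 56/167)
obs 5: x=3/2 → posterior Normal(-4/9, 56/207)
obs 6: x=6 → posterior Normal(148/247, 56/247)
obs 7: x=4 → posterior Normal(44/41, 8/41)
obs 8: x=5/2 → posterior Normal(136/109, 56/327)
obs 9: x=5 → posterior Normal(608/367, 56/367)
obs 10: x=3 → posterior Normal(728/407, 56/407)
obs 11: x=7/4 → posterior Normal(266/149, 56/447)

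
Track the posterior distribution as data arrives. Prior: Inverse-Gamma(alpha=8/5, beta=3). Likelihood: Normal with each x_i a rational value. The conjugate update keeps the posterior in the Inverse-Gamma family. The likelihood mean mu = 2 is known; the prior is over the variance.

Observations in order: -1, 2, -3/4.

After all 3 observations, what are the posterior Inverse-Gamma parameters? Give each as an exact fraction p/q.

obs 1: x=-1 → posterior Inverse-Gamma(21/10, 15/2)
obs 2: x=2 → posterior Inverse-Gamma(13/5, 15/2)
obs 3: x=-3/4 → posterior Inverse-Gamma(31/10, 361/32)

alpha=31/10, beta=361/32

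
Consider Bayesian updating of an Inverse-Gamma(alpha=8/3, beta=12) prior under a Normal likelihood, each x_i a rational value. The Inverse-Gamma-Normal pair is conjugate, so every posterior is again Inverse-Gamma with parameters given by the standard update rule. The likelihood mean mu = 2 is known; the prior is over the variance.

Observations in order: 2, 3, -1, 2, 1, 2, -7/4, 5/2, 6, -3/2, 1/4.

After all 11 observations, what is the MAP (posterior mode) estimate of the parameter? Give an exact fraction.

obs 1: x=2 → posterior Inverse-Gamma(19/6, 12)
obs 2: x=3 → posterior Inverse-Gamma(11/3, 25/2)
obs 3: x=-1 → posterior Inverse-Gamma(25/6, 17)
obs 4: x=2 → posterior Inverse-Gamma(14/3, 17)
obs 5: x=1 → posterior Inverse-Gamma(31/6, 35/2)
obs 6: x=2 → posterior Inverse-Gamma(17/3, 35/2)
obs 7: x=-7/4 → posterior Inverse-Gamma(37/6, 785/32)
obs 8: x=5/2 → posterior Inverse-Gamma(20/3, 789/32)
obs 9: x=6 → posterior Inverse-Gamma(43/6, 1045/32)
obs 10: x=-3/2 → posterior Inverse-Gamma(23/3, 1241/32)
obs 11: x=1/4 → posterior Inverse-Gamma(49/6, 645/16)

387/88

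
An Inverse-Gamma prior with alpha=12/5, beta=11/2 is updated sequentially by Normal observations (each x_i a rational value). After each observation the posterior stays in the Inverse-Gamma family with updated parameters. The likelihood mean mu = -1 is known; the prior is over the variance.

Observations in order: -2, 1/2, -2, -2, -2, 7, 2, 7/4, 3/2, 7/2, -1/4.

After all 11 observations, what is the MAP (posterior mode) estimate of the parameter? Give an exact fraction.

obs 1: x=-2 → posterior Inverse-Gamma(29/10, 6)
obs 2: x=1/2 → posterior Inverse-Gamma(17/5, 57/8)
obs 3: x=-2 → posterior Inverse-Gamma(39/10, 61/8)
obs 4: x=-2 → posterior Inverse-Gamma(22/5, 65/8)
obs 5: x=-2 → posterior Inverse-Gamma(49/10, 69/8)
obs 6: x=7 → posterior Inverse-Gamma(27/5, 325/8)
obs 7: x=2 → posterior Inverse-Gamma(59/10, 361/8)
obs 8: x=7/4 → posterior Inverse-Gamma(32/5, 1565/32)
obs 9: x=3/2 → posterior Inverse-Gamma(69/10, 1665/32)
obs 10: x=7/2 → posterior Inverse-Gamma(37/5, 1989/32)
obs 11: x=-1/4 → posterior Inverse-Gamma(79/10, 999/16)

4995/712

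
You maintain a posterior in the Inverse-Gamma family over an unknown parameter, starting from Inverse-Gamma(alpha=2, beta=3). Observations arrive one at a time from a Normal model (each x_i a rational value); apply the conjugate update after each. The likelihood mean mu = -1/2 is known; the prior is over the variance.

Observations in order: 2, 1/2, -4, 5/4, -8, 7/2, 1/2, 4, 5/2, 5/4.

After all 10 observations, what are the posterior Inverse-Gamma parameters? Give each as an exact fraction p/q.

obs 1: x=2 → posterior Inverse-Gamma(5/2, 49/8)
obs 2: x=1/2 → posterior Inverse-Gamma(3, 53/8)
obs 3: x=-4 → posterior Inverse-Gamma(7/2, 51/4)
obs 4: x=5/4 → posterior Inverse-Gamma(4, 457/32)
obs 5: x=-8 → posterior Inverse-Gamma(9/2, 1357/32)
obs 6: x=7/2 → posterior Inverse-Gamma(5, 1613/32)
obs 7: x=1/2 → posterior Inverse-Gamma(11/2, 1629/32)
obs 8: x=4 → posterior Inverse-Gamma(6, 1953/32)
obs 9: x=5/2 → posterior Inverse-Gamma(13/2, 2097/32)
obs 10: x=5/4 → posterior Inverse-Gamma(7, 1073/16)

alpha=7, beta=1073/16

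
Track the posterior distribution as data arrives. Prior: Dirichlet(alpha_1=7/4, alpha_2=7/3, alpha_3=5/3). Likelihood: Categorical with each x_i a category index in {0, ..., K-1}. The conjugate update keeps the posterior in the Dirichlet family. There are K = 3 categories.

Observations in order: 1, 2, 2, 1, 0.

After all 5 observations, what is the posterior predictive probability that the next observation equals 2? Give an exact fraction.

obs 1: x=1 → posterior Dirichlet(7/4, 10/3, 5/3)
obs 2: x=2 → posterior Dirichlet(7/4, 10/3, 8/3)
obs 3: x=2 → posterior Dirichlet(7/4, 10/3, 11/3)
obs 4: x=1 → posterior Dirichlet(7/4, 13/3, 11/3)
obs 5: x=0 → posterior Dirichlet(11/4, 13/3, 11/3)

44/129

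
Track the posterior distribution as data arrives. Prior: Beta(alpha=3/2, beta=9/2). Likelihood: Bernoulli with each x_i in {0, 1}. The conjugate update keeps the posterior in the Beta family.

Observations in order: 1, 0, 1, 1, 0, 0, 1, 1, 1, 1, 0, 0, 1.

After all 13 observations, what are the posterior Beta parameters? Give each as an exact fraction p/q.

obs 1: x=1 → posterior Beta(5/2, 9/2)
obs 2: x=0 → posterior Beta(5/2, 11/2)
obs 3: x=1 → posterior Beta(7/2, 11/2)
obs 4: x=1 → posterior Beta(9/2, 11/2)
obs 5: x=0 → posterior Beta(9/2, 13/2)
obs 6: x=0 → posterior Beta(9/2, 15/2)
obs 7: x=1 → posterior Beta(11/2, 15/2)
obs 8: x=1 → posterior Beta(13/2, 15/2)
obs 9: x=1 → posterior Beta(15/2, 15/2)
obs 10: x=1 → posterior Beta(17/2, 15/2)
obs 11: x=0 → posterior Beta(17/2, 17/2)
obs 12: x=0 → posterior Beta(17/2, 19/2)
obs 13: x=1 → posterior Beta(19/2, 19/2)

alpha=19/2, beta=19/2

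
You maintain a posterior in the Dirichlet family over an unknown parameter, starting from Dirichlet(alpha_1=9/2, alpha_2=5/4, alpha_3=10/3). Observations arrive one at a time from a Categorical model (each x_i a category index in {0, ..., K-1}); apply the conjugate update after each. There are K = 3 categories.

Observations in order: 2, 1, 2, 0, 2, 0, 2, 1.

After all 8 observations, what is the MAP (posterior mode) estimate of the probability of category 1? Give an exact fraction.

obs 1: x=2 → posterior Dirichlet(9/2, 5/4, 13/3)
obs 2: x=1 → posterior Dirichlet(9/2, 9/4, 13/3)
obs 3: x=2 → posterior Dirichlet(9/2, 9/4, 16/3)
obs 4: x=0 → posterior Dirichlet(11/2, 9/4, 16/3)
obs 5: x=2 → posterior Dirichlet(11/2, 9/4, 19/3)
obs 6: x=0 → posterior Dirichlet(13/2, 9/4, 19/3)
obs 7: x=2 → posterior Dirichlet(13/2, 9/4, 22/3)
obs 8: x=1 → posterior Dirichlet(13/2, 13/4, 22/3)

27/169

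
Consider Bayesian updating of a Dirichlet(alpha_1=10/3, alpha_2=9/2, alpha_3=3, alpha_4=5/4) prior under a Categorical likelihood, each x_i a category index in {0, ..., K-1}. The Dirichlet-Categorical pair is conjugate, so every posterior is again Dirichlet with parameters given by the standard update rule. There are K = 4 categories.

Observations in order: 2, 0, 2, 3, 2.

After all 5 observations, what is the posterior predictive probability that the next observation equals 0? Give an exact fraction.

obs 1: x=2 → posterior Dirichlet(10/3, 9/2, 4, 5/4)
obs 2: x=0 → posterior Dirichlet(13/3, 9/2, 4, 5/4)
obs 3: x=2 → posterior Dirichlet(13/3, 9/2, 5, 5/4)
obs 4: x=3 → posterior Dirichlet(13/3, 9/2, 5, 9/4)
obs 5: x=2 → posterior Dirichlet(13/3, 9/2, 6, 9/4)

52/205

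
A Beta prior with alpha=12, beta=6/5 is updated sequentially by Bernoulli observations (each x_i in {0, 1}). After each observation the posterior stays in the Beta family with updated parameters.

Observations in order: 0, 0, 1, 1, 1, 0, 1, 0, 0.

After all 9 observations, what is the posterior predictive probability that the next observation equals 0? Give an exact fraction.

31/111

obs 1: x=0 → posterior Beta(12, 11/5)
obs 2: x=0 → posterior Beta(12, 16/5)
obs 3: x=1 → posterior Beta(13, 16/5)
obs 4: x=1 → posterior Beta(14, 16/5)
obs 5: x=1 → posterior Beta(15, 16/5)
obs 6: x=0 → posterior Beta(15, 21/5)
obs 7: x=1 → posterior Beta(16, 21/5)
obs 8: x=0 → posterior Beta(16, 26/5)
obs 9: x=0 → posterior Beta(16, 31/5)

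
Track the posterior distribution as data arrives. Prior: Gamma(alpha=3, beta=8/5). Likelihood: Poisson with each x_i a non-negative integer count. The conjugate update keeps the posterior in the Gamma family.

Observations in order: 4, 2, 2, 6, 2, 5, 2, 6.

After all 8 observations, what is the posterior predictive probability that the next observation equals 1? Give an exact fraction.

obs 1: x=4 → posterior Gamma(7, 13/5)
obs 2: x=2 → posterior Gamma(9, 18/5)
obs 3: x=2 → posterior Gamma(11, 23/5)
obs 4: x=6 → posterior Gamma(17, 28/5)
obs 5: x=2 → posterior Gamma(19, 33/5)
obs 6: x=5 → posterior Gamma(24, 38/5)
obs 7: x=2 → posterior Gamma(26, 43/5)
obs 8: x=6 → posterior Gamma(32, 48/5)

100888015330366215107781230053239330773424918198862479360/796349472692055569551001636716942643286351234312350133173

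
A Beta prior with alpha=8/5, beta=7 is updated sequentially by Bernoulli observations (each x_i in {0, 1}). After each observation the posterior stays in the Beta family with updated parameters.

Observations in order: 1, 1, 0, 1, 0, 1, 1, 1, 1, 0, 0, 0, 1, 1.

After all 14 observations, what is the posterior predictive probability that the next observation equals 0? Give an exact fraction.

60/113

obs 1: x=1 → posterior Beta(13/5, 7)
obs 2: x=1 → posterior Beta(18/5, 7)
obs 3: x=0 → posterior Beta(18/5, 8)
obs 4: x=1 → posterior Beta(23/5, 8)
obs 5: x=0 → posterior Beta(23/5, 9)
obs 6: x=1 → posterior Beta(28/5, 9)
obs 7: x=1 → posterior Beta(33/5, 9)
obs 8: x=1 → posterior Beta(38/5, 9)
obs 9: x=1 → posterior Beta(43/5, 9)
obs 10: x=0 → posterior Beta(43/5, 10)
obs 11: x=0 → posterior Beta(43/5, 11)
obs 12: x=0 → posterior Beta(43/5, 12)
obs 13: x=1 → posterior Beta(48/5, 12)
obs 14: x=1 → posterior Beta(53/5, 12)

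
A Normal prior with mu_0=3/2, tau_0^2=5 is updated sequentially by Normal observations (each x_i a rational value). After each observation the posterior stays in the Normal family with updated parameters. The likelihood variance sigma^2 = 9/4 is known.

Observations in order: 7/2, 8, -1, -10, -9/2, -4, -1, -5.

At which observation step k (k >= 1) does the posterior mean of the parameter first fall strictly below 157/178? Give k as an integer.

obs 1: x=7/2 → posterior Normal(167/58, 45/29)
obs 2: x=8 → posterior Normal(487/98, 45/49)
obs 3: x=-1 → posterior Normal(149/46, 15/23)
obs 4: x=-10 → posterior Normal(47/178, 45/89)
obs 5: x=-9/2 → posterior Normal(-133/218, 45/109)
obs 6: x=-4 → posterior Normal(-293/258, 15/43)
obs 7: x=-1 → posterior Normal(-333/298, 45/149)
obs 8: x=-5 → posterior Normal(-41/26, 45/169)

k = 4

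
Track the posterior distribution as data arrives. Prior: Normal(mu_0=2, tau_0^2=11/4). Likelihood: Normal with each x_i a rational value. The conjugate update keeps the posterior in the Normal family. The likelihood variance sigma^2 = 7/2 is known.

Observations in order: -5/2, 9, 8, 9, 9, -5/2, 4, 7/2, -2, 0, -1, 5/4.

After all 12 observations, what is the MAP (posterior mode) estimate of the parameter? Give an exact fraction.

obs 1: x=-5/2 → posterior Normal(1/50, 77/50)
obs 2: x=9 → posterior Normal(199/72, 77/72)
obs 3: x=8 → posterior Normal(375/94, 77/94)
obs 4: x=9 → posterior Normal(573/116, 77/116)
obs 5: x=9 → posterior Normal(257/46, 77/138)
obs 6: x=-5/2 → posterior Normal(179/40, 77/160)
obs 7: x=4 → posterior Normal(402/91, 11/26)
obs 8: x=7/2 → posterior Normal(881/204, 77/204)
obs 9: x=-2 → posterior Normal(837/226, 77/226)
obs 10: x=0 → posterior Normal(27/8, 77/248)
obs 11: x=-1 → posterior Normal(163/54, 77/270)
obs 12: x=5/4 → posterior Normal(1685/584, 77/292)

1685/584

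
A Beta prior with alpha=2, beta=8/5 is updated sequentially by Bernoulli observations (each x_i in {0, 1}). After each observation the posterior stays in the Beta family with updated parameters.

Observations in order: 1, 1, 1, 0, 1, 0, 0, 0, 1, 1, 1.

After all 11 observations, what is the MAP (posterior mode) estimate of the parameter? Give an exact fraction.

40/63

obs 1: x=1 → posterior Beta(3, 8/5)
obs 2: x=1 → posterior Beta(4, 8/5)
obs 3: x=1 → posterior Beta(5, 8/5)
obs 4: x=0 → posterior Beta(5, 13/5)
obs 5: x=1 → posterior Beta(6, 13/5)
obs 6: x=0 → posterior Beta(6, 18/5)
obs 7: x=0 → posterior Beta(6, 23/5)
obs 8: x=0 → posterior Beta(6, 28/5)
obs 9: x=1 → posterior Beta(7, 28/5)
obs 10: x=1 → posterior Beta(8, 28/5)
obs 11: x=1 → posterior Beta(9, 28/5)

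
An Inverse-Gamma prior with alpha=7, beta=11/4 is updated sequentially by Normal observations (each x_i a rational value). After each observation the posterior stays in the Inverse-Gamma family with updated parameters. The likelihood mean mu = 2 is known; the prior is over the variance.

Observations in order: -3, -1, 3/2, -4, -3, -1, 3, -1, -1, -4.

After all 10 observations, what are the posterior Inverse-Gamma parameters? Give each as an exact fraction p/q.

obs 1: x=-3 → posterior Inverse-Gamma(15/2, 61/4)
obs 2: x=-1 → posterior Inverse-Gamma(8, 79/4)
obs 3: x=3/2 → posterior Inverse-Gamma(17/2, 159/8)
obs 4: x=-4 → posterior Inverse-Gamma(9, 303/8)
obs 5: x=-3 → posterior Inverse-Gamma(19/2, 403/8)
obs 6: x=-1 → posterior Inverse-Gamma(10, 439/8)
obs 7: x=3 → posterior Inverse-Gamma(21/2, 443/8)
obs 8: x=-1 → posterior Inverse-Gamma(11, 479/8)
obs 9: x=-1 → posterior Inverse-Gamma(23/2, 515/8)
obs 10: x=-4 → posterior Inverse-Gamma(12, 659/8)

alpha=12, beta=659/8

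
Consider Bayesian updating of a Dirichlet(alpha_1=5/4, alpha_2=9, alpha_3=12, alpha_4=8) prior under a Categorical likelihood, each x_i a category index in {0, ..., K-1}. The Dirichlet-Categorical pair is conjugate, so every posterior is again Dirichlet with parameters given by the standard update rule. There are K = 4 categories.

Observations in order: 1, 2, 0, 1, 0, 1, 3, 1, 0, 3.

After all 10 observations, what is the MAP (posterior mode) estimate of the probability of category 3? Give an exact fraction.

obs 1: x=1 → posterior Dirichlet(5/4, 10, 12, 8)
obs 2: x=2 → posterior Dirichlet(5/4, 10, 13, 8)
obs 3: x=0 → posterior Dirichlet(9/4, 10, 13, 8)
obs 4: x=1 → posterior Dirichlet(9/4, 11, 13, 8)
obs 5: x=0 → posterior Dirichlet(13/4, 11, 13, 8)
obs 6: x=1 → posterior Dirichlet(13/4, 12, 13, 8)
obs 7: x=3 → posterior Dirichlet(13/4, 12, 13, 9)
obs 8: x=1 → posterior Dirichlet(13/4, 13, 13, 9)
obs 9: x=0 → posterior Dirichlet(17/4, 13, 13, 9)
obs 10: x=3 → posterior Dirichlet(17/4, 13, 13, 10)

36/145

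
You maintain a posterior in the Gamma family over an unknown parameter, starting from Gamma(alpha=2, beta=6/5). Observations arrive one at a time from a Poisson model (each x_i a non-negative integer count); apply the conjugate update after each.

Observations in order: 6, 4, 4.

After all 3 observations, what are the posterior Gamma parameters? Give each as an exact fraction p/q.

obs 1: x=6 → posterior Gamma(8, 11/5)
obs 2: x=4 → posterior Gamma(12, 16/5)
obs 3: x=4 → posterior Gamma(16, 21/5)

alpha=16, beta=21/5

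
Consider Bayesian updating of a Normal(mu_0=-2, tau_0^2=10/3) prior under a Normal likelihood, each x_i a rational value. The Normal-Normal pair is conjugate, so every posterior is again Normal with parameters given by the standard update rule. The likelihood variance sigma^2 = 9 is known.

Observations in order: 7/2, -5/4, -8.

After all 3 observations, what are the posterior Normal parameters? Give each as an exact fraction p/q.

obs 1: x=7/2 → posterior Normal(-19/37, 90/37)
obs 2: x=-5/4 → posterior Normal(-63/94, 90/47)
obs 3: x=-8 → posterior Normal(-223/114, 30/19)

mu_0=-223/114, tau_0^2=30/19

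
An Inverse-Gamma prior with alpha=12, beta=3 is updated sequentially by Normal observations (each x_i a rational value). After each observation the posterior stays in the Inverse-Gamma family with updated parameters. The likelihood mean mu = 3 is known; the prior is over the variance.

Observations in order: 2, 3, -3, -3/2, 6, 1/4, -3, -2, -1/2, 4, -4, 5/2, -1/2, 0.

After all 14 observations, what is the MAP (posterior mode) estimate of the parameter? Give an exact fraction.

obs 1: x=2 → posterior Inverse-Gamma(25/2, 7/2)
obs 2: x=3 → posterior Inverse-Gamma(13, 7/2)
obs 3: x=-3 → posterior Inverse-Gamma(27/2, 43/2)
obs 4: x=-3/2 → posterior Inverse-Gamma(14, 253/8)
obs 5: x=6 → posterior Inverse-Gamma(29/2, 289/8)
obs 6: x=1/4 → posterior Inverse-Gamma(15, 1277/32)
obs 7: x=-3 → posterior Inverse-Gamma(31/2, 1853/32)
obs 8: x=-2 → posterior Inverse-Gamma(16, 2253/32)
obs 9: x=-1/2 → posterior Inverse-Gamma(33/2, 2449/32)
obs 10: x=4 → posterior Inverse-Gamma(17, 2465/32)
obs 11: x=-4 → posterior Inverse-Gamma(35/2, 3249/32)
obs 12: x=5/2 → posterior Inverse-Gamma(18, 3253/32)
obs 13: x=-1/2 → posterior Inverse-Gamma(37/2, 3449/32)
obs 14: x=0 → posterior Inverse-Gamma(19, 3593/32)

3593/640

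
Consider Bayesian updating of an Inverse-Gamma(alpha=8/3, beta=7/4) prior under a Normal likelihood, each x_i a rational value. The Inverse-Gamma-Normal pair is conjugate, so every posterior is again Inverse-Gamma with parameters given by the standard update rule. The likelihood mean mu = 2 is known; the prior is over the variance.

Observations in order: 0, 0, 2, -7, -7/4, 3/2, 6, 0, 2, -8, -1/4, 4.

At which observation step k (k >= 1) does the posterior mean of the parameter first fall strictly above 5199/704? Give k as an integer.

obs 1: x=0 → posterior Inverse-Gamma(19/6, 15/4)
obs 2: x=0 → posterior Inverse-Gamma(11/3, 23/4)
obs 3: x=2 → posterior Inverse-Gamma(25/6, 23/4)
obs 4: x=-7 → posterior Inverse-Gamma(14/3, 185/4)
obs 5: x=-7/4 → posterior Inverse-Gamma(31/6, 1705/32)
obs 6: x=3/2 → posterior Inverse-Gamma(17/3, 1709/32)
obs 7: x=6 → posterior Inverse-Gamma(37/6, 1965/32)
obs 8: x=0 → posterior Inverse-Gamma(20/3, 2029/32)
obs 9: x=2 → posterior Inverse-Gamma(43/6, 2029/32)
obs 10: x=-8 → posterior Inverse-Gamma(23/3, 3629/32)
obs 11: x=-1/4 → posterior Inverse-Gamma(49/6, 1855/16)
obs 12: x=4 → posterior Inverse-Gamma(26/3, 1887/16)

k = 4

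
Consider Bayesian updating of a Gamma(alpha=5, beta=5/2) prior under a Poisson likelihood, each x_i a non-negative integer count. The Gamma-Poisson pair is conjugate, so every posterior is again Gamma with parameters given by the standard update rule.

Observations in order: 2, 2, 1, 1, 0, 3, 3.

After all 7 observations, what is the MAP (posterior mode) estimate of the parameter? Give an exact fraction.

32/19

obs 1: x=2 → posterior Gamma(7, 7/2)
obs 2: x=2 → posterior Gamma(9, 9/2)
obs 3: x=1 → posterior Gamma(10, 11/2)
obs 4: x=1 → posterior Gamma(11, 13/2)
obs 5: x=0 → posterior Gamma(11, 15/2)
obs 6: x=3 → posterior Gamma(14, 17/2)
obs 7: x=3 → posterior Gamma(17, 19/2)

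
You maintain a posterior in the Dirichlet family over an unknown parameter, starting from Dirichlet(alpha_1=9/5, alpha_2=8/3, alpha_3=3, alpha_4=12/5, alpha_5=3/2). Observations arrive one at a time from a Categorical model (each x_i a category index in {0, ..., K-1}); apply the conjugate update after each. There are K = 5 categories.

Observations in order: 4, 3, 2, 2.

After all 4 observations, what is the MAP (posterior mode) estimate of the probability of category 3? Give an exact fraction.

obs 1: x=4 → posterior Dirichlet(9/5, 8/3, 3, 12/5, 5/2)
obs 2: x=3 → posterior Dirichlet(9/5, 8/3, 3, 17/5, 5/2)
obs 3: x=2 → posterior Dirichlet(9/5, 8/3, 4, 17/5, 5/2)
obs 4: x=2 → posterior Dirichlet(9/5, 8/3, 5, 17/5, 5/2)

72/311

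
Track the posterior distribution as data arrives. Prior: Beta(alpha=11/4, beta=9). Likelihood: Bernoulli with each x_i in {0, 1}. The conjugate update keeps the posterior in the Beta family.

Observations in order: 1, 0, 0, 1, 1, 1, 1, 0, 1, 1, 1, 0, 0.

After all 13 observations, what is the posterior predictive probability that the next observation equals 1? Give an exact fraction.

43/99

obs 1: x=1 → posterior Beta(15/4, 9)
obs 2: x=0 → posterior Beta(15/4, 10)
obs 3: x=0 → posterior Beta(15/4, 11)
obs 4: x=1 → posterior Beta(19/4, 11)
obs 5: x=1 → posterior Beta(23/4, 11)
obs 6: x=1 → posterior Beta(27/4, 11)
obs 7: x=1 → posterior Beta(31/4, 11)
obs 8: x=0 → posterior Beta(31/4, 12)
obs 9: x=1 → posterior Beta(35/4, 12)
obs 10: x=1 → posterior Beta(39/4, 12)
obs 11: x=1 → posterior Beta(43/4, 12)
obs 12: x=0 → posterior Beta(43/4, 13)
obs 13: x=0 → posterior Beta(43/4, 14)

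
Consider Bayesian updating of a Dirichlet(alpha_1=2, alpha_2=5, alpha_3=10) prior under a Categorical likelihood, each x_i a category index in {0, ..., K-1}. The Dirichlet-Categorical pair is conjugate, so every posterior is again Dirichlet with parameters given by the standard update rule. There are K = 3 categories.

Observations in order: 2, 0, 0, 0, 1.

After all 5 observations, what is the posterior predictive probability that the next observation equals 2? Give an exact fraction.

1/2

obs 1: x=2 → posterior Dirichlet(2, 5, 11)
obs 2: x=0 → posterior Dirichlet(3, 5, 11)
obs 3: x=0 → posterior Dirichlet(4, 5, 11)
obs 4: x=0 → posterior Dirichlet(5, 5, 11)
obs 5: x=1 → posterior Dirichlet(5, 6, 11)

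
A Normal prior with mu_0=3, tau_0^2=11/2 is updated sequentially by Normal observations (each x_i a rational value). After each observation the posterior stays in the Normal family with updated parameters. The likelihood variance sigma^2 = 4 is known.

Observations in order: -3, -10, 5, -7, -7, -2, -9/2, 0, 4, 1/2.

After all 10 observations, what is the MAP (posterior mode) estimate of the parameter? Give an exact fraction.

-120/59

obs 1: x=-3 → posterior Normal(-9/19, 44/19)
obs 2: x=-10 → posterior Normal(-119/30, 22/15)
obs 3: x=5 → posterior Normal(-64/41, 44/41)
obs 4: x=-7 → posterior Normal(-141/52, 11/13)
obs 5: x=-7 → posterior Normal(-218/63, 44/63)
obs 6: x=-2 → posterior Normal(-120/37, 22/37)
obs 7: x=-9/2 → posterior Normal(-579/170, 44/85)
obs 8: x=0 → posterior Normal(-193/64, 11/24)
obs 9: x=4 → posterior Normal(-491/214, 44/107)
obs 10: x=1/2 → posterior Normal(-120/59, 22/59)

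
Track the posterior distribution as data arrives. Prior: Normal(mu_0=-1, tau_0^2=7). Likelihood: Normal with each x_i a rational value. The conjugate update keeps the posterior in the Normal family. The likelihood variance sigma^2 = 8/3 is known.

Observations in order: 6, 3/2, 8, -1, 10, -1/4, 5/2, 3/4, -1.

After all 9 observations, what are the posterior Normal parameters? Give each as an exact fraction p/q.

mu_0=1097/394, tau_0^2=56/197

obs 1: x=6 → posterior Normal(118/29, 56/29)
obs 2: x=3/2 → posterior Normal(299/100, 28/25)
obs 3: x=8 → posterior Normal(635/142, 56/71)
obs 4: x=-1 → posterior Normal(593/184, 14/23)
obs 5: x=10 → posterior Normal(1013/226, 56/113)
obs 6: x=-1/4 → posterior Normal(2005/536, 28/67)
obs 7: x=5/2 → posterior Normal(443/124, 56/155)
obs 8: x=3/4 → posterior Normal(1139/352, 7/22)
obs 9: x=-1 → posterior Normal(1097/394, 56/197)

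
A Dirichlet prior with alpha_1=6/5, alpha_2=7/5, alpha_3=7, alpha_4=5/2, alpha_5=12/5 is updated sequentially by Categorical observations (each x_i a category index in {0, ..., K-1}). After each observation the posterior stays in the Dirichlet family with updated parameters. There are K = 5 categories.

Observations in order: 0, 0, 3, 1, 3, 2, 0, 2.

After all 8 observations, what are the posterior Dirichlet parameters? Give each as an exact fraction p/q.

alpha_1=21/5, alpha_2=12/5, alpha_3=9, alpha_4=9/2, alpha_5=12/5

obs 1: x=0 → posterior Dirichlet(11/5, 7/5, 7, 5/2, 12/5)
obs 2: x=0 → posterior Dirichlet(16/5, 7/5, 7, 5/2, 12/5)
obs 3: x=3 → posterior Dirichlet(16/5, 7/5, 7, 7/2, 12/5)
obs 4: x=1 → posterior Dirichlet(16/5, 12/5, 7, 7/2, 12/5)
obs 5: x=3 → posterior Dirichlet(16/5, 12/5, 7, 9/2, 12/5)
obs 6: x=2 → posterior Dirichlet(16/5, 12/5, 8, 9/2, 12/5)
obs 7: x=0 → posterior Dirichlet(21/5, 12/5, 8, 9/2, 12/5)
obs 8: x=2 → posterior Dirichlet(21/5, 12/5, 9, 9/2, 12/5)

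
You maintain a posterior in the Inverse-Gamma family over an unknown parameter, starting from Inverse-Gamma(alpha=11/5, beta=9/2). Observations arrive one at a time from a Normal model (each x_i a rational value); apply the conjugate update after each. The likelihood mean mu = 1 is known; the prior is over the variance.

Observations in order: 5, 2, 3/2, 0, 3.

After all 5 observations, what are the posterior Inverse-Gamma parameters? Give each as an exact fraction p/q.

alpha=47/10, beta=125/8

obs 1: x=5 → posterior Inverse-Gamma(27/10, 25/2)
obs 2: x=2 → posterior Inverse-Gamma(16/5, 13)
obs 3: x=3/2 → posterior Inverse-Gamma(37/10, 105/8)
obs 4: x=0 → posterior Inverse-Gamma(21/5, 109/8)
obs 5: x=3 → posterior Inverse-Gamma(47/10, 125/8)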